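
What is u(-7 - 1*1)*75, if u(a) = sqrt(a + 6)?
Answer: 75*I*sqrt(2) ≈ 106.07*I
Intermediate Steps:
u(a) = sqrt(6 + a)
u(-7 - 1*1)*75 = sqrt(6 + (-7 - 1*1))*75 = sqrt(6 + (-7 - 1))*75 = sqrt(6 - 8)*75 = sqrt(-2)*75 = (I*sqrt(2))*75 = 75*I*sqrt(2)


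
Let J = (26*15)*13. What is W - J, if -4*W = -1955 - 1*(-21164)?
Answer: -39489/4 ≈ -9872.3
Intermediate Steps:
J = 5070 (J = 390*13 = 5070)
W = -19209/4 (W = -(-1955 - 1*(-21164))/4 = -(-1955 + 21164)/4 = -¼*19209 = -19209/4 ≈ -4802.3)
W - J = -19209/4 - 1*5070 = -19209/4 - 5070 = -39489/4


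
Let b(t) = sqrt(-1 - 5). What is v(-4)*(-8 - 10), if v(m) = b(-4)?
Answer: -18*I*sqrt(6) ≈ -44.091*I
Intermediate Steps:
b(t) = I*sqrt(6) (b(t) = sqrt(-6) = I*sqrt(6))
v(m) = I*sqrt(6)
v(-4)*(-8 - 10) = (I*sqrt(6))*(-8 - 10) = (I*sqrt(6))*(-18) = -18*I*sqrt(6)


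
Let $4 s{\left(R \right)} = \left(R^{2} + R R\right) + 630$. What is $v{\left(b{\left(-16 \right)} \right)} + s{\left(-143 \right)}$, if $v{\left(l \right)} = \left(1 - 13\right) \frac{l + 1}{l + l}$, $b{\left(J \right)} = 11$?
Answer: $\frac{114130}{11} \approx 10375.0$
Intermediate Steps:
$s{\left(R \right)} = \frac{315}{2} + \frac{R^{2}}{2}$ ($s{\left(R \right)} = \frac{\left(R^{2} + R R\right) + 630}{4} = \frac{\left(R^{2} + R^{2}\right) + 630}{4} = \frac{2 R^{2} + 630}{4} = \frac{630 + 2 R^{2}}{4} = \frac{315}{2} + \frac{R^{2}}{2}$)
$v{\left(l \right)} = - \frac{6 \left(1 + l\right)}{l}$ ($v{\left(l \right)} = - 12 \frac{1 + l}{2 l} = - \frac{6 \left(1 + l\right)}{l}$)
$v{\left(b{\left(-16 \right)} \right)} + s{\left(-143 \right)} = \left(-6 - \frac{6}{11}\right) + \left(\frac{315}{2} + \frac{\left(-143\right)^{2}}{2}\right) = \left(-6 - \frac{6}{11}\right) + \left(\frac{315}{2} + \frac{1}{2} \cdot 20449\right) = \left(-6 - \frac{6}{11}\right) + \left(\frac{315}{2} + \frac{20449}{2}\right) = - \frac{72}{11} + 10382 = \frac{114130}{11}$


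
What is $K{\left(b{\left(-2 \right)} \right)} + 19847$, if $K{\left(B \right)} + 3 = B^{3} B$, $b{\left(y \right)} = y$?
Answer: $19860$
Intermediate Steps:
$K{\left(B \right)} = -3 + B^{4}$ ($K{\left(B \right)} = -3 + B^{3} B = -3 + B^{4}$)
$K{\left(b{\left(-2 \right)} \right)} + 19847 = \left(-3 + \left(-2\right)^{4}\right) + 19847 = \left(-3 + 16\right) + 19847 = 13 + 19847 = 19860$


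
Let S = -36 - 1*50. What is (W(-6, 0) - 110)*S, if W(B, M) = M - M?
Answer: 9460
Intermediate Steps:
S = -86 (S = -36 - 50 = -86)
W(B, M) = 0
(W(-6, 0) - 110)*S = (0 - 110)*(-86) = -110*(-86) = 9460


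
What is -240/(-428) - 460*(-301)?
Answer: 14815280/107 ≈ 1.3846e+5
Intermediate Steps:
-240/(-428) - 460*(-301) = -240*(-1/428) + 138460 = 60/107 + 138460 = 14815280/107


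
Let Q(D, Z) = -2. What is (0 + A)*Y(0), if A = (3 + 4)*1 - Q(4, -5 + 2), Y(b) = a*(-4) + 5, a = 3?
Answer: -63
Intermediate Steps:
Y(b) = -7 (Y(b) = 3*(-4) + 5 = -12 + 5 = -7)
A = 9 (A = (3 + 4)*1 - 1*(-2) = 7*1 + 2 = 7 + 2 = 9)
(0 + A)*Y(0) = (0 + 9)*(-7) = 9*(-7) = -63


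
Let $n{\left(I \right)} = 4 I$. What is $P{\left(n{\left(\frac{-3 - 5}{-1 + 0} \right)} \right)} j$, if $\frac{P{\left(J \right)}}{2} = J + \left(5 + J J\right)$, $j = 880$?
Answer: $1867360$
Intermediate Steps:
$P{\left(J \right)} = 10 + 2 J + 2 J^{2}$ ($P{\left(J \right)} = 2 \left(J + \left(5 + J J\right)\right) = 2 \left(J + \left(5 + J^{2}\right)\right) = 2 \left(5 + J + J^{2}\right) = 10 + 2 J + 2 J^{2}$)
$P{\left(n{\left(\frac{-3 - 5}{-1 + 0} \right)} \right)} j = \left(10 + 2 \cdot 4 \frac{-3 - 5}{-1 + 0} + 2 \left(4 \frac{-3 - 5}{-1 + 0}\right)^{2}\right) 880 = \left(10 + 2 \cdot 4 \left(- \frac{8}{-1}\right) + 2 \left(4 \left(- \frac{8}{-1}\right)\right)^{2}\right) 880 = \left(10 + 2 \cdot 4 \left(\left(-8\right) \left(-1\right)\right) + 2 \left(4 \left(\left(-8\right) \left(-1\right)\right)\right)^{2}\right) 880 = \left(10 + 2 \cdot 4 \cdot 8 + 2 \left(4 \cdot 8\right)^{2}\right) 880 = \left(10 + 2 \cdot 32 + 2 \cdot 32^{2}\right) 880 = \left(10 + 64 + 2 \cdot 1024\right) 880 = \left(10 + 64 + 2048\right) 880 = 2122 \cdot 880 = 1867360$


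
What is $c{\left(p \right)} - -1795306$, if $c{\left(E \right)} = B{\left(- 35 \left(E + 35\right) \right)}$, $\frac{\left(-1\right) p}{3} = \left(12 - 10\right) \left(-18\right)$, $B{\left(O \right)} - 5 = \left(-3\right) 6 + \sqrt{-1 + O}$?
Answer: $1795293 + i \sqrt{5006} \approx 1.7953 \cdot 10^{6} + 70.753 i$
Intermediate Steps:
$B{\left(O \right)} = -13 + \sqrt{-1 + O}$ ($B{\left(O \right)} = 5 + \left(\left(-3\right) 6 + \sqrt{-1 + O}\right) = 5 + \left(-18 + \sqrt{-1 + O}\right) = -13 + \sqrt{-1 + O}$)
$p = 108$ ($p = - 3 \left(12 - 10\right) \left(-18\right) = - 3 \cdot 2 \left(-18\right) = \left(-3\right) \left(-36\right) = 108$)
$c{\left(E \right)} = -13 + \sqrt{-1226 - 35 E}$ ($c{\left(E \right)} = -13 + \sqrt{-1 - 35 \left(E + 35\right)} = -13 + \sqrt{-1 - 35 \left(35 + E\right)} = -13 + \sqrt{-1 - \left(1225 + 35 E\right)} = -13 + \sqrt{-1226 - 35 E}$)
$c{\left(p \right)} - -1795306 = \left(-13 + \sqrt{-1226 - 3780}\right) - -1795306 = \left(-13 + \sqrt{-1226 - 3780}\right) + 1795306 = \left(-13 + \sqrt{-5006}\right) + 1795306 = \left(-13 + i \sqrt{5006}\right) + 1795306 = 1795293 + i \sqrt{5006}$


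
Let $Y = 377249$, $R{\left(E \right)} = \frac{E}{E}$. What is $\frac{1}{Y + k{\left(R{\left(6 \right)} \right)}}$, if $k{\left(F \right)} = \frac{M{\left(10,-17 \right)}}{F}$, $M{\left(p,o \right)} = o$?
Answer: $\frac{1}{377232} \approx 2.6509 \cdot 10^{-6}$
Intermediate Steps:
$R{\left(E \right)} = 1$
$k{\left(F \right)} = - \frac{17}{F}$
$\frac{1}{Y + k{\left(R{\left(6 \right)} \right)}} = \frac{1}{377249 - \frac{17}{1}} = \frac{1}{377249 - 17} = \frac{1}{377232}$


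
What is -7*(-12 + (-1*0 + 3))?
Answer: 63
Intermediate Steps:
-7*(-12 + (-1*0 + 3)) = -7*(-12 + (0 + 3)) = -7*(-12 + 3) = -7*(-9) = 63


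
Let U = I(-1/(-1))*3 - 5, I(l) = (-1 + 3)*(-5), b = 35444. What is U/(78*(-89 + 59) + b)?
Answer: -35/33104 ≈ -0.0010573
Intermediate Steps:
I(l) = -10 (I(l) = 2*(-5) = -10)
U = -35 (U = -10*3 - 5 = -30 - 5 = -35)
U/(78*(-89 + 59) + b) = -35/(78*(-89 + 59) + 35444) = -35/(78*(-30) + 35444) = -35/(-2340 + 35444) = -35/33104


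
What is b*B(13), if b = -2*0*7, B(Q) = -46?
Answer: 0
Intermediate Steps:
b = 0 (b = 0*7 = 0)
b*B(13) = 0*(-46) = 0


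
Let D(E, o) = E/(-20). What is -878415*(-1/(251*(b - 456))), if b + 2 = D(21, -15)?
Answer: -17568300/2304431 ≈ -7.6237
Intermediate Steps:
D(E, o) = -E/20 (D(E, o) = E*(-1/20) = -E/20)
b = -61/20 (b = -2 - 1/20*21 = -2 - 21/20 = -61/20 ≈ -3.0500)
-878415*(-1/(251*(b - 456))) = -878415*(-1/(251*(-61/20 - 456))) = -878415/((-251*(-9181/20))) = -878415/2304431/20 = -878415*20/2304431 = -17568300/2304431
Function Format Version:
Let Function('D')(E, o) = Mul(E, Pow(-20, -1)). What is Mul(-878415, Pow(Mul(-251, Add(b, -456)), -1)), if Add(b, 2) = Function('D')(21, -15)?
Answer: Rational(-17568300, 2304431) ≈ -7.6237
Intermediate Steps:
Function('D')(E, o) = Mul(Rational(-1, 20), E) (Function('D')(E, o) = Mul(E, Rational(-1, 20)) = Mul(Rational(-1, 20), E))
b = Rational(-61, 20) (b = Add(-2, Mul(Rational(-1, 20), 21)) = Add(-2, Rational(-21, 20)) = Rational(-61, 20) ≈ -3.0500)
Mul(-878415, Pow(Mul(-251, Add(b, -456)), -1)) = Mul(-878415, Pow(Mul(-251, Add(Rational(-61, 20), -456)), -1)) = Mul(-878415, Pow(Mul(-251, Rational(-9181, 20)), -1)) = Mul(-878415, Pow(Rational(2304431, 20), -1)) = Mul(-878415, Rational(20, 2304431)) = Rational(-17568300, 2304431)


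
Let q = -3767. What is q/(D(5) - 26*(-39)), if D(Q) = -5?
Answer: -3767/1009 ≈ -3.7334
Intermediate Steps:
q/(D(5) - 26*(-39)) = -3767/(-5 - 26*(-39)) = -3767/(-5 + 1014) = -3767/1009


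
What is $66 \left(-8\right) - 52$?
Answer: $-580$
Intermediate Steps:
$66 \left(-8\right) - 52 = -528 - 52 = -580$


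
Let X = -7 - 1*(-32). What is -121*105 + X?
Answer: -12680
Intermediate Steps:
X = 25 (X = -7 + 32 = 25)
-121*105 + X = -121*105 + 25 = -12705 + 25 = -12680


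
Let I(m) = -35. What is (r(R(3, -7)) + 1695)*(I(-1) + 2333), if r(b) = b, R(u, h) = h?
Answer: 3879024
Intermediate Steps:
(r(R(3, -7)) + 1695)*(I(-1) + 2333) = (-7 + 1695)*(-35 + 2333) = 1688*2298 = 3879024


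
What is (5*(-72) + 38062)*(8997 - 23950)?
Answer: -563758006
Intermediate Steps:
(5*(-72) + 38062)*(8997 - 23950) = (-360 + 38062)*(-14953) = 37702*(-14953) = -563758006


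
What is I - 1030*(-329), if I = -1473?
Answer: 337397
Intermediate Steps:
I - 1030*(-329) = -1473 - 1030*(-329) = -1473 + 338870 = 337397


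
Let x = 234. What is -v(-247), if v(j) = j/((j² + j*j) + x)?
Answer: 19/9404 ≈ 0.0020204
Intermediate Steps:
v(j) = j/(234 + 2*j²) (v(j) = j/((j² + j*j) + 234) = j/((j² + j²) + 234) = j/(2*j² + 234) = j/(234 + 2*j²))
-v(-247) = -(-247)/(2*(117 + (-247)²)) = -(-247)/(2*(117 + 61009)) = -(-247)/(2*61126) = -1*(-19/9404) = 19/9404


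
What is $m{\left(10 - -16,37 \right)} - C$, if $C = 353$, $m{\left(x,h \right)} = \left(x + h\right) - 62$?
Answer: $-352$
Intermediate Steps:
$m{\left(x,h \right)} = -62 + h + x$ ($m{\left(x,h \right)} = \left(h + x\right) - 62 = -62 + h + x$)
$m{\left(10 - -16,37 \right)} - C = \left(-62 + 37 + \left(10 - -16\right)\right) - 353 = \left(-62 + 37 + \left(10 + 16\right)\right) - 353 = \left(-62 + 37 + 26\right) - 353 = 1 - 353 = -352$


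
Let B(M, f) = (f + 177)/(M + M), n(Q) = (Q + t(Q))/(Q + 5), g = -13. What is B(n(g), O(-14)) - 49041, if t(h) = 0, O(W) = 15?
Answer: -636765/13 ≈ -48982.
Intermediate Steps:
n(Q) = Q/(5 + Q) (n(Q) = (Q + 0)/(Q + 5) = Q/(5 + Q))
B(M, f) = (177 + f)/(2*M) (B(M, f) = (177 + f)/((2*M)) = (177 + f)*(1/(2*M)) = (177 + f)/(2*M))
B(n(g), O(-14)) - 49041 = (177 + 15)/(2*((-13/(5 - 13)))) - 49041 = (½)*192/(-13/(-8)) - 49041 = (½)*192/(-13*(-⅛)) - 49041 = (½)*192/(13/8) - 49041 = (½)*(8/13)*192 - 49041 = 768/13 - 49041 = -636765/13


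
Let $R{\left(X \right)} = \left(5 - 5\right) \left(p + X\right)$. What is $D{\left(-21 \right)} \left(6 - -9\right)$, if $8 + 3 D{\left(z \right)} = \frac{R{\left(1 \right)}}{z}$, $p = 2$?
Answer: $-40$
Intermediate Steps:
$R{\left(X \right)} = 0$ ($R{\left(X \right)} = \left(5 - 5\right) \left(2 + X\right) = 0 \left(2 + X\right) = 0$)
$D{\left(z \right)} = - \frac{8}{3}$ ($D{\left(z \right)} = - \frac{8}{3} + \frac{0 \frac{1}{z}}{3} = - \frac{8}{3} + \frac{1}{3} \cdot 0 = - \frac{8}{3} + 0 = - \frac{8}{3}$)
$D{\left(-21 \right)} \left(6 - -9\right) = - \frac{8 \left(6 - -9\right)}{3} = - \frac{8 \left(6 + 9\right)}{3} = \left(- \frac{8}{3}\right) 15 = -40$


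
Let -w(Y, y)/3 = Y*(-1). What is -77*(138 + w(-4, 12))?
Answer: -9702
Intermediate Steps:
w(Y, y) = 3*Y (w(Y, y) = -3*Y*(-1) = -(-3)*Y = 3*Y)
-77*(138 + w(-4, 12)) = -77*(138 + 3*(-4)) = -77*(138 - 12) = -77*126 = -9702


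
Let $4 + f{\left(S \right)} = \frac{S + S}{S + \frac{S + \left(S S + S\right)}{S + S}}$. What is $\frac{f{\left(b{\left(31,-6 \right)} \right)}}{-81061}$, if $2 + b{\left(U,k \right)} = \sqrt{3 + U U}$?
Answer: $\frac{5776}{175497065} + \frac{4 \sqrt{241}}{175497065} \approx 3.3266 \cdot 10^{-5}$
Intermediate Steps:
$b{\left(U,k \right)} = -2 + \sqrt{3 + U^{2}}$ ($b{\left(U,k \right)} = -2 + \sqrt{3 + U U} = -2 + \sqrt{3 + U^{2}}$)
$f{\left(S \right)} = -4 + \frac{2 S}{S + \frac{S^{2} + 2 S}{2 S}}$ ($f{\left(S \right)} = -4 + \frac{S + S}{S + \frac{S + \left(S S + S\right)}{S + S}} = -4 + \frac{2 S}{S + \frac{S + \left(S^{2} + S\right)}{2 S}} = -4 + \frac{2 S}{S + \left(S + \left(S + S^{2}\right)\right) \frac{1}{2 S}} = -4 + \frac{2 S}{S + \left(S^{2} + 2 S\right) \frac{1}{2 S}} = -4 + \frac{2 S}{S + \frac{S^{2} + 2 S}{2 S}}$)
$\frac{f{\left(b{\left(31,-6 \right)} \right)}}{-81061} = \frac{8 \frac{1}{2 + 3 \left(-2 + \sqrt{3 + 31^{2}}\right)} \left(-1 - \left(-2 + \sqrt{3 + 31^{2}}\right)\right)}{-81061} = \frac{8 \left(-1 - \left(-2 + \sqrt{3 + 961}\right)\right)}{2 + 3 \left(-2 + \sqrt{3 + 961}\right)} \left(- \frac{1}{81061}\right) = \frac{8 \left(-1 - \left(-2 + \sqrt{964}\right)\right)}{2 + 3 \left(-2 + \sqrt{964}\right)} \left(- \frac{1}{81061}\right) = \frac{8 \left(-1 - \left(-2 + 2 \sqrt{241}\right)\right)}{2 + 3 \left(-2 + 2 \sqrt{241}\right)} \left(- \frac{1}{81061}\right) = \frac{8 \left(-1 + \left(2 - 2 \sqrt{241}\right)\right)}{2 - \left(6 - 6 \sqrt{241}\right)} \left(- \frac{1}{81061}\right) = \frac{8 \left(1 - 2 \sqrt{241}\right)}{-4 + 6 \sqrt{241}} \left(- \frac{1}{81061}\right) = - \frac{8 \left(1 - 2 \sqrt{241}\right)}{81061 \left(-4 + 6 \sqrt{241}\right)}$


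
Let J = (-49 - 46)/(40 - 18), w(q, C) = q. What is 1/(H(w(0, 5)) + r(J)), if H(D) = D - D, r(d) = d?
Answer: -22/95 ≈ -0.23158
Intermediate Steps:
J = -95/22 ≈ -4.3182
H(D) = 0
1/(H(w(0, 5)) + r(J)) = 1/(0 - 95/22) = 1/(-95/22) = -22/95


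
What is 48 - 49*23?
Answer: -1079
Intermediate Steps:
48 - 49*23 = 48 - 1127 = -1079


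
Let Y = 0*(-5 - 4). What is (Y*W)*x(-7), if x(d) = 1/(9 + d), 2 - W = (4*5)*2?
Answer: 0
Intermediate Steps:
Y = 0 (Y = 0*(-9) = 0)
W = -38 (W = 2 - 4*5*2 = 2 - 20*2 = 2 - 1*40 = 2 - 40 = -38)
(Y*W)*x(-7) = (0*(-38))/(9 - 7) = 0/2 = 0*(1/2) = 0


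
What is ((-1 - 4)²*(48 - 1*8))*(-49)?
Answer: -49000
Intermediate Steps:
((-1 - 4)²*(48 - 1*8))*(-49) = ((-5)²*(48 - 8))*(-49) = (25*40)*(-49) = 1000*(-49) = -49000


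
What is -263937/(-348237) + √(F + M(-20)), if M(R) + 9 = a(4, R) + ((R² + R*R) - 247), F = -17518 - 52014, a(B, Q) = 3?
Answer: 87979/116079 + 3*I*√7665 ≈ 0.75792 + 262.65*I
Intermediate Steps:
F = -69532
M(R) = -253 + 2*R² (M(R) = -9 + (3 + ((R² + R*R) - 247)) = -9 + (3 + ((R² + R²) - 247)) = -9 + (3 + (2*R² - 247)) = -9 + (3 + (-247 + 2*R²)) = -9 + (-244 + 2*R²) = -253 + 2*R²)
-263937/(-348237) + √(F + M(-20)) = -263937/(-348237) + √(-69532 + (-253 + 2*(-20)²)) = -263937*(-1/348237) + √(-69532 + (-253 + 2*400)) = 87979/116079 + √(-69532 + (-253 + 800)) = 87979/116079 + √(-69532 + 547) = 87979/116079 + √(-68985) = 87979/116079 + 3*I*√7665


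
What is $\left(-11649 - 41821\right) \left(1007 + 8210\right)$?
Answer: $-492832990$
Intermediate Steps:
$\left(-11649 - 41821\right) \left(1007 + 8210\right) = \left(-53470\right) 9217 = -492832990$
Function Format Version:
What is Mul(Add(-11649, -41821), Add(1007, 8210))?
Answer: -492832990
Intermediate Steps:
Mul(Add(-11649, -41821), Add(1007, 8210)) = Mul(-53470, 9217) = -492832990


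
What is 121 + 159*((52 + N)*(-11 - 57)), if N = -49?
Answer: -32315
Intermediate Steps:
121 + 159*((52 + N)*(-11 - 57)) = 121 + 159*((52 - 49)*(-11 - 57)) = 121 + 159*(3*(-68)) = 121 + 159*(-204) = 121 - 32436 = -32315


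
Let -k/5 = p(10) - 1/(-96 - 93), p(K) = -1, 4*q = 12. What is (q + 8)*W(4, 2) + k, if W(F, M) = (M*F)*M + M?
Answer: 38362/189 ≈ 202.97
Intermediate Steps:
q = 3 (q = (¼)*12 = 3)
W(F, M) = M + F*M² (W(F, M) = (F*M)*M + M = F*M² + M = M + F*M²)
k = 940/189 (k = -5*(-1 - 1/(-96 - 93)) = -5*(-1 - 1/(-189)) = -5*(-1 - 1*(-1/189)) = -5*(-1 + 1/189) = -5*(-188/189) = 940/189 ≈ 4.9735)
(q + 8)*W(4, 2) + k = (3 + 8)*(2*(1 + 4*2)) + 940/189 = 11*(2*(1 + 8)) + 940/189 = 11*(2*9) + 940/189 = 11*18 + 940/189 = 198 + 940/189 = 38362/189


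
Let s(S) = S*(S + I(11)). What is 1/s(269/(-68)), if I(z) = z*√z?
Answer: -4624/6082183 - 3458752*√11/1636107227 ≈ -0.0077716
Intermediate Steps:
I(z) = z^(3/2)
s(S) = S*(S + 11*√11) (s(S) = S*(S + 11^(3/2)) = S*(S + 11*√11))
1/s(269/(-68)) = 1/((269/(-68))*(269/(-68) + 11*√11)) = 1/((269*(-1/68))*(269*(-1/68) + 11*√11)) = 1/(-269*(-269/68 + 11*√11)/68) = 1/(72361/4624 - 2959*√11/68)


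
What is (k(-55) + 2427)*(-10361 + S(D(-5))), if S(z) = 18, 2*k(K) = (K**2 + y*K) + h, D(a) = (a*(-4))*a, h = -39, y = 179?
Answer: 20737715/2 ≈ 1.0369e+7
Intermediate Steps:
D(a) = -4*a**2 (D(a) = (-4*a)*a = -4*a**2)
k(K) = -39/2 + K**2/2 + 179*K/2 (k(K) = ((K**2 + 179*K) - 39)/2 = (-39 + K**2 + 179*K)/2 = -39/2 + K**2/2 + 179*K/2)
(k(-55) + 2427)*(-10361 + S(D(-5))) = ((-39/2 + (1/2)*(-55)**2 + (179/2)*(-55)) + 2427)*(-10361 + 18) = ((-39/2 + (1/2)*3025 - 9845/2) + 2427)*(-10343) = ((-39/2 + 3025/2 - 9845/2) + 2427)*(-10343) = (-6859/2 + 2427)*(-10343) = -2005/2*(-10343) = 20737715/2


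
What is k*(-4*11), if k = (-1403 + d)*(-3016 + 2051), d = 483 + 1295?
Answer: 15922500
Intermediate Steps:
d = 1778
k = -361875 (k = (-1403 + 1778)*(-3016 + 2051) = 375*(-965) = -361875)
k*(-4*11) = -(-1447500)*11 = -361875*(-44) = 15922500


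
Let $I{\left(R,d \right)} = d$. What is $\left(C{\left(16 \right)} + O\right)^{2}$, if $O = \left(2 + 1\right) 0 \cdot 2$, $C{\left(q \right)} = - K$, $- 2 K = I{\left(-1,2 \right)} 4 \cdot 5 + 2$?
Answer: $441$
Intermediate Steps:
$K = -21$ ($K = - \frac{2 \cdot 4 \cdot 5 + 2}{2} = - \frac{2 \cdot 20 + 2}{2} = - \frac{40 + 2}{2} = \left(- \frac{1}{2}\right) 42 = -21$)
$C{\left(q \right)} = 21$ ($C{\left(q \right)} = \left(-1\right) \left(-21\right) = 21$)
$O = 0$ ($O = 3 \cdot 0 = 0$)
$\left(C{\left(16 \right)} + O\right)^{2} = \left(21 + 0\right)^{2} = 21^{2} = 441$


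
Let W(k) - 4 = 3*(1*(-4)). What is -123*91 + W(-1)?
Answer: -11201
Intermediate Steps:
W(k) = -8 (W(k) = 4 + 3*(1*(-4)) = 4 + 3*(-4) = 4 - 12 = -8)
-123*91 + W(-1) = -123*91 - 8 = -11193 - 8 = -11201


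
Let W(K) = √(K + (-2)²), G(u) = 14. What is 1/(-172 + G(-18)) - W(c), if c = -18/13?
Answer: -1/158 - √442/13 ≈ -1.6235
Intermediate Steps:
c = -18/13 (c = -18*1/13 = -18/13 ≈ -1.3846)
W(K) = √(4 + K) (W(K) = √(K + 4) = √(4 + K))
1/(-172 + G(-18)) - W(c) = 1/(-172 + 14) - √(4 - 18/13) = 1/(-158) - √(34/13) = -1/158 - √442/13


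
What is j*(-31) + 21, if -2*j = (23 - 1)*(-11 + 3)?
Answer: -2707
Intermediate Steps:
j = 88 (j = -(23 - 1)*(-11 + 3)/2 = -11*(-8) = -½*(-176) = 88)
j*(-31) + 21 = 88*(-31) + 21 = -2728 + 21 = -2707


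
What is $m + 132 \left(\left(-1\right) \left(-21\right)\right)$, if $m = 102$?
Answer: $2874$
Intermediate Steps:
$m + 132 \left(\left(-1\right) \left(-21\right)\right) = 102 + 132 \left(\left(-1\right) \left(-21\right)\right) = 102 + 132 \cdot 21 = 102 + 2772 = 2874$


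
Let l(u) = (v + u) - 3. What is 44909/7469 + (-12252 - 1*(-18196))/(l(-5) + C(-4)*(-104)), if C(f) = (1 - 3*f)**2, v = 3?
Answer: 745149393/131312489 ≈ 5.6746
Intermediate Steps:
l(u) = u (l(u) = (3 + u) - 3 = u)
44909/7469 + (-12252 - 1*(-18196))/(l(-5) + C(-4)*(-104)) = 44909/7469 + (-12252 - 1*(-18196))/(-5 + (-1 + 3*(-4))**2*(-104)) = 44909*(1/7469) + (-12252 + 18196)/(-5 + (-1 - 12)**2*(-104)) = 44909/7469 + 5944/(-5 + (-13)**2*(-104)) = 44909/7469 + 5944/(-5 + 169*(-104)) = 44909/7469 + 5944/(-5 - 17576) = 44909/7469 + 5944/(-17581) = 44909/7469 + 5944*(-1/17581) = 44909/7469 - 5944/17581 = 745149393/131312489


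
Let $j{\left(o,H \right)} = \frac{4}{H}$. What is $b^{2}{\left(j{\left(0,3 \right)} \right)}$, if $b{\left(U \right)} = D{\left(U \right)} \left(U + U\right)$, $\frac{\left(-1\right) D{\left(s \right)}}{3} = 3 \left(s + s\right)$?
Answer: $4096$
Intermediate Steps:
$D{\left(s \right)} = - 18 s$ ($D{\left(s \right)} = - 3 \cdot 3 \left(s + s\right) = - 3 \cdot 3 \cdot 2 s = - 3 \cdot 6 s = - 18 s$)
$b{\left(U \right)} = - 36 U^{2}$ ($b{\left(U \right)} = - 18 U \left(U + U\right) = - 18 U 2 U = - 36 U^{2}$)
$b^{2}{\left(j{\left(0,3 \right)} \right)} = \left(- 36 \left(\frac{4}{3}\right)^{2}\right)^{2} = \left(\left(-36\right) \frac{16}{9}\right)^{2} = \left(-64\right)^{2} = 4096$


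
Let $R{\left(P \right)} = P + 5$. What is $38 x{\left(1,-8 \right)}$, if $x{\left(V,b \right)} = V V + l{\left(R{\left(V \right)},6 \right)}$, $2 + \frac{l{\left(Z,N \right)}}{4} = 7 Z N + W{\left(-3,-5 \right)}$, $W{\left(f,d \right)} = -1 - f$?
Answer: $38342$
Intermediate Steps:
$R{\left(P \right)} = 5 + P$
$l{\left(Z,N \right)} = 28 N Z$ ($l{\left(Z,N \right)} = -8 + 4 \left(7 Z N - -2\right) = -8 + 4 \left(7 N Z + \left(-1 + 3\right)\right) = -8 + 4 \left(7 N Z + 2\right) = -8 + 4 \left(2 + 7 N Z\right) = -8 + \left(8 + 28 N Z\right) = 28 N Z$)
$x{\left(V,b \right)} = 840 + V^{2} + 168 V$ ($x{\left(V,b \right)} = V V + 28 \cdot 6 \left(5 + V\right) = V^{2} + \left(840 + 168 V\right) = 840 + V^{2} + 168 V$)
$38 x{\left(1,-8 \right)} = 38 \left(840 + 1^{2} + 168 \cdot 1\right) = 38 \left(840 + 1 + 168\right) = 38 \cdot 1009 = 38342$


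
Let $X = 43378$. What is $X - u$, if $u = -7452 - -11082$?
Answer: $39748$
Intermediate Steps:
$u = 3630$ ($u = -7452 + 11082 = 3630$)
$X - u = 43378 - 3630 = 39748$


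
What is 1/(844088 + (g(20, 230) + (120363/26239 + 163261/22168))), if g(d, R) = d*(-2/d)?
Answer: 581666152/490983207589435 ≈ 1.1847e-6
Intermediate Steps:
g(d, R) = -2
1/(844088 + (g(20, 230) + (120363/26239 + 163261/22168))) = 1/(844088 + (-2 + (120363/26239 + 163261/22168))) = 1/(844088 + (-2 + 6952012363/581666152)) = 1/(844088 + 5788680059/581666152) = 1/(490983207589435/581666152) = 581666152/490983207589435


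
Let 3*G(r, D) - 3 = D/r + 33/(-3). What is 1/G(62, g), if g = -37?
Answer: -186/533 ≈ -0.34897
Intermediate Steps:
G(r, D) = -8/3 + D/(3*r) (G(r, D) = 1 + (D/r + 33/(-3))/3 = 1 + (D/r + 33*(-⅓))/3 = 1 + (D/r - 11)/3 = 1 + (-11 + D/r)/3 = 1 + (-11/3 + D/(3*r)) = -8/3 + D/(3*r))
1/G(62, g) = 1/((⅓)*(-37 - 8*62)/62) = 1/((⅓)*(1/62)*(-37 - 496)) = 1/((⅓)*(1/62)*(-533)) = 1/(-533/186) = -186/533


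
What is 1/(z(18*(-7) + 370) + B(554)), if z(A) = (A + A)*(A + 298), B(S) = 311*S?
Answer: 1/436790 ≈ 2.2894e-6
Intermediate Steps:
z(A) = 2*A*(298 + A) (z(A) = (2*A)*(298 + A) = 2*A*(298 + A))
1/(z(18*(-7) + 370) + B(554)) = 1/(2*(18*(-7) + 370)*(298 + (18*(-7) + 370)) + 311*554) = 1/(2*(-126 + 370)*(298 + (-126 + 370)) + 172294) = 1/(2*244*(298 + 244) + 172294) = 1/(2*244*542 + 172294) = 1/(264496 + 172294) = 1/436790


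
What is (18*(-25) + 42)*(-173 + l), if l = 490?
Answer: -129336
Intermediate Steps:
(18*(-25) + 42)*(-173 + l) = (18*(-25) + 42)*(-173 + 490) = (-450 + 42)*317 = -408*317 = -129336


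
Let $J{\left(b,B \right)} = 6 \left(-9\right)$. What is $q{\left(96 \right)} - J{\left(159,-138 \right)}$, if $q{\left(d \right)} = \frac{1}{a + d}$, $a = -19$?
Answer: $\frac{4159}{77} \approx 54.013$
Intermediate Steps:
$q{\left(d \right)} = \frac{1}{-19 + d}$
$J{\left(b,B \right)} = -54$
$q{\left(96 \right)} - J{\left(159,-138 \right)} = \frac{1}{-19 + 96} - -54 = \frac{1}{77} + 54 = \frac{4159}{77}$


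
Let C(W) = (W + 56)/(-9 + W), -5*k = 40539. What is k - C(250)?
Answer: -9771429/1205 ≈ -8109.1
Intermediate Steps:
k = -40539/5 (k = -1/5*40539 = -40539/5 ≈ -8107.8)
C(W) = (56 + W)/(-9 + W)
k - C(250) = -40539/5 - (56 + 250)/(-9 + 250) = -40539/5 - 306/241 = -9771429/1205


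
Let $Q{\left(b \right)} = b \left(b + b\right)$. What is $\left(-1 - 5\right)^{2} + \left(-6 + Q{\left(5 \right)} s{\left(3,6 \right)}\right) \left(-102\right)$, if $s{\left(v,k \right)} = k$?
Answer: $-29952$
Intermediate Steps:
$Q{\left(b \right)} = 2 b^{2}$ ($Q{\left(b \right)} = b 2 b = 2 b^{2}$)
$\left(-1 - 5\right)^{2} + \left(-6 + Q{\left(5 \right)} s{\left(3,6 \right)}\right) \left(-102\right) = \left(-1 - 5\right)^{2} + \left(-6 + 2 \cdot 5^{2} \cdot 6\right) \left(-102\right) = \left(-6\right)^{2} + \left(-6 + 2 \cdot 25 \cdot 6\right) \left(-102\right) = 36 + \left(-6 + 50 \cdot 6\right) \left(-102\right) = 36 + \left(-6 + 300\right) \left(-102\right) = 36 + 294 \left(-102\right) = 36 - 29988 = -29952$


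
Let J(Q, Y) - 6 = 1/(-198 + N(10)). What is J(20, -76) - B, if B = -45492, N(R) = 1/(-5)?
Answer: 45088513/991 ≈ 45498.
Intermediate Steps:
N(R) = -⅕
J(Q, Y) = 5941/991 (J(Q, Y) = 6 + 1/(-198 - ⅕) = 6 + 1/(-991/5) = 6 - 5/991 = 5941/991)
J(20, -76) - B = 5941/991 - 1*(-45492) = 5941/991 + 45492 = 45088513/991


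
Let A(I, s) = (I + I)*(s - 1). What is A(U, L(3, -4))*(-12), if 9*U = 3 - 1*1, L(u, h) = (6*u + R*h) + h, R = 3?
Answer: -16/3 ≈ -5.3333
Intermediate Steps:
L(u, h) = 4*h + 6*u (L(u, h) = (6*u + 3*h) + h = (3*h + 6*u) + h = 4*h + 6*u)
U = 2/9 (U = (3 - 1*1)/9 = (3 - 1)/9 = (⅑)*2 = 2/9 ≈ 0.22222)
A(I, s) = 2*I*(-1 + s) (A(I, s) = (2*I)*(-1 + s) = 2*I*(-1 + s))
A(U, L(3, -4))*(-12) = (2*(2/9)*(-1 + (4*(-4) + 6*3)))*(-12) = (2*(2/9)*(-1 + (-16 + 18)))*(-12) = (2*(2/9)*(-1 + 2))*(-12) = (2*(2/9)*1)*(-12) = (4/9)*(-12) = -16/3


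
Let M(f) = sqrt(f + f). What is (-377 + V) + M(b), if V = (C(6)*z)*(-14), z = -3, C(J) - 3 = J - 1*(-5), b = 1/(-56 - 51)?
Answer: 211 + I*sqrt(214)/107 ≈ 211.0 + 0.13672*I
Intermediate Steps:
b = -1/107 (b = 1/(-107) = -1/107 ≈ -0.0093458)
M(f) = sqrt(2)*sqrt(f) (M(f) = sqrt(2*f) = sqrt(2)*sqrt(f))
C(J) = 8 + J (C(J) = 3 + (J - 1*(-5)) = 3 + (J + 5) = 3 + (5 + J) = 8 + J)
V = 588 (V = ((8 + 6)*(-3))*(-14) = (14*(-3))*(-14) = -42*(-14) = 588)
(-377 + V) + M(b) = (-377 + 588) + sqrt(2)*sqrt(-1/107) = 211 + sqrt(2)*(I*sqrt(107)/107) = 211 + I*sqrt(214)/107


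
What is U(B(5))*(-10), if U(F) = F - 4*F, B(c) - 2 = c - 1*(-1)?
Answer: 240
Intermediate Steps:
B(c) = 3 + c (B(c) = 2 + (c - 1*(-1)) = 2 + (c + 1) = 2 + (1 + c) = 3 + c)
U(F) = -3*F
U(B(5))*(-10) = -3*(3 + 5)*(-10) = -3*8*(-10) = -24*(-10) = 240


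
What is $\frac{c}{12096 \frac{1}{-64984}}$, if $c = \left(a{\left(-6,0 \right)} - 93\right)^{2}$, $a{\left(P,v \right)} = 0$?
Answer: $- \frac{7806203}{168} \approx -46466.0$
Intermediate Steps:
$c = 8649$ ($c = \left(0 - 93\right)^{2} = \left(-93\right)^{2} = 8649$)
$\frac{c}{12096 \frac{1}{-64984}} = \frac{8649}{12096 \frac{1}{-64984}} = \frac{8649}{12096 \left(- \frac{1}{64984}\right)} = \frac{8649}{- \frac{1512}{8123}} = 8649 \left(- \frac{8123}{1512}\right) = - \frac{7806203}{168}$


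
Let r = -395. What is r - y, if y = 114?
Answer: -509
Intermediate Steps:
r - y = -395 - 1*114 = -395 - 114 = -509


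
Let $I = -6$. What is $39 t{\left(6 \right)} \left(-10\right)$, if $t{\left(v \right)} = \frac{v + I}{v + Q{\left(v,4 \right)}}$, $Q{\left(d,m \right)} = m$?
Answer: $0$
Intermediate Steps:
$t{\left(v \right)} = \frac{-6 + v}{4 + v}$ ($t{\left(v \right)} = \frac{v - 6}{v + 4} = \frac{-6 + v}{4 + v}$)
$39 t{\left(6 \right)} \left(-10\right) = 39 \frac{-6 + 6}{4 + 6} \left(-10\right) = 39 \cdot \frac{1}{10} \cdot 0 \left(-10\right) = 39 \cdot 0 \left(-10\right) = 0 \left(-10\right) = 0$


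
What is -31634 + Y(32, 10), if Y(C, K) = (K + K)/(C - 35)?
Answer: -94922/3 ≈ -31641.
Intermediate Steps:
Y(C, K) = 2*K/(-35 + C) (Y(C, K) = (2*K)/(-35 + C) = 2*K/(-35 + C))
-31634 + Y(32, 10) = -31634 + 2*10/(-35 + 32) = -31634 + 2*10/(-3) = -31634 + 2*10*(-⅓) = -31634 - 20/3 = -94922/3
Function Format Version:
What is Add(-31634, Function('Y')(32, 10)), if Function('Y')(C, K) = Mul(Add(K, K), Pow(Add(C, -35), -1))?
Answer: Rational(-94922, 3) ≈ -31641.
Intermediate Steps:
Function('Y')(C, K) = Mul(2, K, Pow(Add(-35, C), -1)) (Function('Y')(C, K) = Mul(Mul(2, K), Pow(Add(-35, C), -1)) = Mul(2, K, Pow(Add(-35, C), -1)))
Add(-31634, Function('Y')(32, 10)) = Add(-31634, Mul(2, 10, Pow(Add(-35, 32), -1))) = Add(-31634, Mul(2, 10, Pow(-3, -1))) = Add(-31634, Mul(2, 10, Rational(-1, 3))) = Add(-31634, Rational(-20, 3)) = Rational(-94922, 3)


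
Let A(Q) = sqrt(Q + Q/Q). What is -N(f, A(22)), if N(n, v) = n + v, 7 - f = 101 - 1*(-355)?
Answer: 449 - sqrt(23) ≈ 444.20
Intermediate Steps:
f = -449 (f = 7 - (101 - 1*(-355)) = 7 - (101 + 355) = 7 - 1*456 = 7 - 456 = -449)
A(Q) = sqrt(1 + Q) (A(Q) = sqrt(Q + 1) = sqrt(1 + Q))
-N(f, A(22)) = -(-449 + sqrt(1 + 22)) = -(-449 + sqrt(23)) = 449 - sqrt(23)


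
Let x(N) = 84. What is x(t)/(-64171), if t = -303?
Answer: -84/64171 ≈ -0.0013090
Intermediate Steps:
x(t)/(-64171) = 84/(-64171) = 84*(-1/64171) = -84/64171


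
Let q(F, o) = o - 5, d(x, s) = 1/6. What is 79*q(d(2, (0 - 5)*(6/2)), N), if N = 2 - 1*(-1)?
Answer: -158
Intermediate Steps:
d(x, s) = ⅙
N = 3 (N = 2 + 1 = 3)
q(F, o) = -5 + o
79*q(d(2, (0 - 5)*(6/2)), N) = 79*(-5 + 3) = 79*(-2) = -158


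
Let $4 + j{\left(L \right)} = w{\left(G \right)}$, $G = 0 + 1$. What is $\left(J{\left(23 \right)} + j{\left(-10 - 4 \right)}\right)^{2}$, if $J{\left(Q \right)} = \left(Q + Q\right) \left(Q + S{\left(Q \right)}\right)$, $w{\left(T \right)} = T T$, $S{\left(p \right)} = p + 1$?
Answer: $4661281$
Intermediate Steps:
$G = 1$
$S{\left(p \right)} = 1 + p$
$w{\left(T \right)} = T^{2}$
$j{\left(L \right)} = -3$ ($j{\left(L \right)} = -4 + 1^{2} = -4 + 1 = -3$)
$J{\left(Q \right)} = 2 Q \left(1 + 2 Q\right)$ ($J{\left(Q \right)} = \left(Q + Q\right) \left(Q + \left(1 + Q\right)\right) = 2 Q \left(1 + 2 Q\right)$)
$\left(J{\left(23 \right)} + j{\left(-10 - 4 \right)}\right)^{2} = \left(2 \cdot 23 \left(1 + 2 \cdot 23\right) - 3\right)^{2} = \left(2 \cdot 23 \left(1 + 46\right) - 3\right)^{2} = \left(2 \cdot 23 \cdot 47 - 3\right)^{2} = \left(2162 - 3\right)^{2} = 2159^{2} = 4661281$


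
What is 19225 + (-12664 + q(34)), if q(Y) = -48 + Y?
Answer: 6547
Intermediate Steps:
19225 + (-12664 + q(34)) = 19225 + (-12664 + (-48 + 34)) = 19225 + (-12664 - 14) = 19225 - 12678 = 6547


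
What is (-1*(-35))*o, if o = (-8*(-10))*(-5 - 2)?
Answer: -19600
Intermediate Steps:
o = -560 (o = 80*(-7) = -560)
(-1*(-35))*o = -1*(-35)*(-560) = 35*(-560) = -19600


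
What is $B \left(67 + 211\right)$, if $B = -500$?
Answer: $-139000$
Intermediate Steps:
$B \left(67 + 211\right) = - 500 \left(67 + 211\right) = \left(-500\right) 278 = -139000$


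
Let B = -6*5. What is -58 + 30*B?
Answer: -958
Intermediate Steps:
B = -30
-58 + 30*B = -58 + 30*(-30) = -58 - 900 = -958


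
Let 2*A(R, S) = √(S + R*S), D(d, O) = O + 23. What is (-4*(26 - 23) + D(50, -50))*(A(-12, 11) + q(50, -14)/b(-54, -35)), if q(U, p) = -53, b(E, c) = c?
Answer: -2067/35 - 429*I/2 ≈ -59.057 - 214.5*I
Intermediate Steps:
D(d, O) = 23 + O
A(R, S) = √(S + R*S)/2
(-4*(26 - 23) + D(50, -50))*(A(-12, 11) + q(50, -14)/b(-54, -35)) = (-4*(26 - 23) + (23 - 50))*(√(11*(1 - 12))/2 - 53/(-35)) = (-4*3 - 27)*(√(11*(-11))/2 - 53*(-1/35)) = (-12 - 27)*(√(-121)/2 + 53/35) = -39*((11*I)/2 + 53/35) = -39*(11*I/2 + 53/35) = -39*(53/35 + 11*I/2) = -2067/35 - 429*I/2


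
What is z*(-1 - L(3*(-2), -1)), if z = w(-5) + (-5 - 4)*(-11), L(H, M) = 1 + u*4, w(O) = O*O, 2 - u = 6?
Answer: 1736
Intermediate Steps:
u = -4 (u = 2 - 1*6 = 2 - 6 = -4)
w(O) = O²
L(H, M) = -15 (L(H, M) = 1 - 4*4 = 1 - 16 = -15)
z = 124 (z = (-5)² + (-5 - 4)*(-11) = 25 - 9*(-11) = 25 + 99 = 124)
z*(-1 - L(3*(-2), -1)) = 124*(-1 - 1*(-15)) = 124*(-1 + 15) = 124*14 = 1736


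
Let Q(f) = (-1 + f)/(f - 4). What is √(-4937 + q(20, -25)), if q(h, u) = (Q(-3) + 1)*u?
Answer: I*√243838/7 ≈ 70.543*I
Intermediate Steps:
Q(f) = (-1 + f)/(-4 + f)
q(h, u) = 11*u/7 (q(h, u) = ((-1 - 3)/(-4 - 3) + 1)*u = (-4/(-7) + 1)*u = (-⅐*(-4) + 1)*u = (4/7 + 1)*u = 11*u/7)
√(-4937 + q(20, -25)) = √(-4937 + (11/7)*(-25)) = √(-4937 - 275/7) = √(-34834/7) = I*√243838/7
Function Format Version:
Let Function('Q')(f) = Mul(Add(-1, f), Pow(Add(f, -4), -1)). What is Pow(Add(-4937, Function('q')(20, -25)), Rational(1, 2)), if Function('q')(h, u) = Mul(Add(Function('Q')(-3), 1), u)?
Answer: Mul(Rational(1, 7), I, Pow(243838, Rational(1, 2))) ≈ Mul(70.543, I)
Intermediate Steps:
Function('Q')(f) = Mul(Pow(Add(-4, f), -1), Add(-1, f)) (Function('Q')(f) = Mul(Add(-1, f), Pow(Add(-4, f), -1)) = Mul(Pow(Add(-4, f), -1), Add(-1, f)))
Function('q')(h, u) = Mul(Rational(11, 7), u) (Function('q')(h, u) = Mul(Add(Mul(Pow(Add(-4, -3), -1), Add(-1, -3)), 1), u) = Mul(Add(Mul(Pow(-7, -1), -4), 1), u) = Mul(Add(Mul(Rational(-1, 7), -4), 1), u) = Mul(Add(Rational(4, 7), 1), u) = Mul(Rational(11, 7), u))
Pow(Add(-4937, Function('q')(20, -25)), Rational(1, 2)) = Pow(Add(-4937, Mul(Rational(11, 7), -25)), Rational(1, 2)) = Pow(Add(-4937, Rational(-275, 7)), Rational(1, 2)) = Pow(Rational(-34834, 7), Rational(1, 2)) = Mul(Rational(1, 7), I, Pow(243838, Rational(1, 2)))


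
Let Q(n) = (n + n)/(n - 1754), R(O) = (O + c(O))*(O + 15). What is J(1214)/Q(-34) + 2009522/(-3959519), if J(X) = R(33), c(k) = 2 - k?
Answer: 169876717454/67311823 ≈ 2523.7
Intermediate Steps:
R(O) = 30 + 2*O (R(O) = (O + (2 - O))*(O + 15) = 2*(15 + O) = 30 + 2*O)
Q(n) = 2*n/(-1754 + n) (Q(n) = (2*n)/(-1754 + n) = 2*n/(-1754 + n))
J(X) = 96 (J(X) = 30 + 2*33 = 30 + 66 = 96)
J(1214)/Q(-34) + 2009522/(-3959519) = 96/((2*(-34)/(-1754 - 34))) + 2009522/(-3959519) = 96/((2*(-34)/(-1788))) + 2009522*(-1/3959519) = 96/((2*(-34)*(-1/1788))) - 2009522/3959519 = 96/(17/447) - 2009522/3959519 = 96*(447/17) - 2009522/3959519 = 42912/17 - 2009522/3959519 = 169876717454/67311823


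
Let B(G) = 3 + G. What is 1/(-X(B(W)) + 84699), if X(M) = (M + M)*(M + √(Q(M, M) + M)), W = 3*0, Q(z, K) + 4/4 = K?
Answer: 9409/796763509 + 2*√5/2390290527 ≈ 1.1811e-5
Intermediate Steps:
Q(z, K) = -1 + K
W = 0
X(M) = 2*M*(M + √(-1 + 2*M)) (X(M) = (M + M)*(M + √((-1 + M) + M)) = (2*M)*(M + √(-1 + 2*M)) = 2*M*(M + √(-1 + 2*M)))
1/(-X(B(W)) + 84699) = 1/(-2*(3 + 0)*((3 + 0) + √(-1 + 2*(3 + 0))) + 84699) = 1/(-2*3*(3 + √(-1 + 2*3)) + 84699) = 1/(-2*3*(3 + √(-1 + 6)) + 84699) = 1/(-2*3*(3 + √5) + 84699) = 1/(-(18 + 6*√5) + 84699) = 1/((-18 - 6*√5) + 84699) = 1/(84681 - 6*√5)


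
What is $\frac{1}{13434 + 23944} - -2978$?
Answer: $\frac{111311685}{37378} \approx 2978.0$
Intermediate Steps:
$\frac{1}{13434 + 23944} - -2978 = \frac{1}{37378} + 2978 = \frac{111311685}{37378}$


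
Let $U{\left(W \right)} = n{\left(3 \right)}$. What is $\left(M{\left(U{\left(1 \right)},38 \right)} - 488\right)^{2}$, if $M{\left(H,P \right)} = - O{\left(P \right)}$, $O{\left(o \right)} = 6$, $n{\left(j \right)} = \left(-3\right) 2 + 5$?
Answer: $244036$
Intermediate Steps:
$n{\left(j \right)} = -1$ ($n{\left(j \right)} = -6 + 5 = -1$)
$U{\left(W \right)} = -1$
$M{\left(H,P \right)} = -6$ ($M{\left(H,P \right)} = \left(-1\right) 6 = -6$)
$\left(M{\left(U{\left(1 \right)},38 \right)} - 488\right)^{2} = \left(-6 - 488\right)^{2} = \left(-494\right)^{2} = 244036$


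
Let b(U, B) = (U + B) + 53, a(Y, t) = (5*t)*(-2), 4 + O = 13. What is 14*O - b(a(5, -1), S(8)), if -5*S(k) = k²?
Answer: 379/5 ≈ 75.800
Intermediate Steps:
O = 9 (O = -4 + 13 = 9)
S(k) = -k²/5
a(Y, t) = -10*t
b(U, B) = 53 + B + U (b(U, B) = (B + U) + 53 = 53 + B + U)
14*O - b(a(5, -1), S(8)) = 14*9 - (53 - ⅕*8² - 10*(-1)) = 126 - (53 - ⅕*64 + 10) = 126 - (53 - 64/5 + 10) = 126 - 1*251/5 = 126 - 251/5 = 379/5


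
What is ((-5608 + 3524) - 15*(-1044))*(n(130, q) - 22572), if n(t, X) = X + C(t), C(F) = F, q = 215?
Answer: -301753752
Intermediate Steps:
n(t, X) = X + t
((-5608 + 3524) - 15*(-1044))*(n(130, q) - 22572) = ((-5608 + 3524) - 15*(-1044))*((215 + 130) - 22572) = (-2084 + 15660)*(345 - 22572) = 13576*(-22227) = -301753752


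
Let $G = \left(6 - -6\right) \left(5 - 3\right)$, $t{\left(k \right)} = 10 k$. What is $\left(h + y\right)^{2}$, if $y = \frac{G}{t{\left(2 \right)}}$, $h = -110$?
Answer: $\frac{295936}{25} \approx 11837.0$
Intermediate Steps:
$G = 24$ ($G = \left(6 + 6\right) 2 = 12 \cdot 2 = 24$)
$y = \frac{6}{5}$ ($y = \frac{24}{10 \cdot 2} = \frac{24}{20} = 24 \cdot \frac{1}{20} = \frac{6}{5} \approx 1.2$)
$\left(h + y\right)^{2} = \left(-110 + \frac{6}{5}\right)^{2} = \left(- \frac{544}{5}\right)^{2} = \frac{295936}{25}$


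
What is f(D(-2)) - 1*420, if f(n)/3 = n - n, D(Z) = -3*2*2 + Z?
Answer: -420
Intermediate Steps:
D(Z) = -12 + Z (D(Z) = -6*2 + Z = -12 + Z)
f(n) = 0 (f(n) = 3*(n - n) = 3*0 = 0)
f(D(-2)) - 1*420 = 0 - 1*420 = 0 - 420 = -420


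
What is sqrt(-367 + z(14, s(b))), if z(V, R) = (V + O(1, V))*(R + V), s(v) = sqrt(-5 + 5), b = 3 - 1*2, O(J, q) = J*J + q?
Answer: sqrt(39) ≈ 6.2450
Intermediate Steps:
O(J, q) = q + J**2 (O(J, q) = J**2 + q = q + J**2)
b = 1 (b = 3 - 2 = 1)
s(v) = 0 (s(v) = sqrt(0) = 0)
z(V, R) = (1 + 2*V)*(R + V) (z(V, R) = (V + (V + 1**2))*(R + V) = (V + (V + 1))*(R + V) = (V + (1 + V))*(R + V) = (1 + 2*V)*(R + V))
sqrt(-367 + z(14, s(b))) = sqrt(-367 + (0 + 14 + 2*14**2 + 2*0*14)) = sqrt(-367 + (0 + 14 + 2*196 + 0)) = sqrt(-367 + (0 + 14 + 392 + 0)) = sqrt(-367 + 406) = sqrt(39)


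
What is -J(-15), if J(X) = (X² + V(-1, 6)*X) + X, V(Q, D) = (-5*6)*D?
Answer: -2910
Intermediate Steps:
V(Q, D) = -30*D
J(X) = X² - 179*X (J(X) = (X² + (-30*6)*X) + X = (X² - 180*X) + X = X² - 179*X)
-J(-15) = -(-15)*(-179 - 15) = -(-15)*(-194) = -1*2910 = -2910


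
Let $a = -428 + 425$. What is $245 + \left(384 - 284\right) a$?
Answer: $-55$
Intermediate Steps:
$a = -3$
$245 + \left(384 - 284\right) a = 245 + \left(384 - 284\right) \left(-3\right) = 245 + 100 \left(-3\right) = 245 - 300 = -55$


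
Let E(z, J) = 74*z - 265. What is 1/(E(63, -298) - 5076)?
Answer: -1/679 ≈ -0.0014728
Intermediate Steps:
E(z, J) = -265 + 74*z
1/(E(63, -298) - 5076) = 1/((-265 + 74*63) - 5076) = 1/((-265 + 4662) - 5076) = 1/(4397 - 5076) = 1/(-679) = -1/679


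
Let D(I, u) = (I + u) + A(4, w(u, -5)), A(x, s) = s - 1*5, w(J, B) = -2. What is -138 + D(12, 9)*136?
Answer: 1766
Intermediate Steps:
A(x, s) = -5 + s (A(x, s) = s - 5 = -5 + s)
D(I, u) = -7 + I + u (D(I, u) = (I + u) + (-5 - 2) = (I + u) - 7 = -7 + I + u)
-138 + D(12, 9)*136 = -138 + (-7 + 12 + 9)*136 = -138 + 14*136 = -138 + 1904 = 1766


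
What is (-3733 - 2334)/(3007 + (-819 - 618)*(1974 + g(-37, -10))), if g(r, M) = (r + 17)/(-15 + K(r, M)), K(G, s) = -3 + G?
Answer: 66737/31175689 ≈ 0.0021407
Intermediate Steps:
g(r, M) = (17 + r)/(-18 + r) (g(r, M) = (r + 17)/(-15 + (-3 + r)) = (17 + r)/(-18 + r))
(-3733 - 2334)/(3007 + (-819 - 618)*(1974 + g(-37, -10))) = (-3733 - 2334)/(3007 + (-819 - 618)*(1974 + (17 - 37)/(-18 - 37))) = -6067/(3007 - 1437*(1974 - 20/(-55))) = -6067/(3007 - 1437*(1974 - 1/55*(-20))) = -6067/(3007 - 1437*(1974 + 4/11)) = -6067/(3007 - 1437*21718/11) = -6067/(3007 - 31208766/11) = -6067/(-31175689/11) = -6067*(-11/31175689) = 66737/31175689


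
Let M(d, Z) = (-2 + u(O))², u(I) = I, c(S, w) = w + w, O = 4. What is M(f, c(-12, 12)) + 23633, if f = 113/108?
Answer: 23637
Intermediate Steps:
f = 113/108 (f = 113*(1/108) = 113/108 ≈ 1.0463)
c(S, w) = 2*w
M(d, Z) = 4 (M(d, Z) = (-2 + 4)² = 2² = 4)
M(f, c(-12, 12)) + 23633 = 4 + 23633 = 23637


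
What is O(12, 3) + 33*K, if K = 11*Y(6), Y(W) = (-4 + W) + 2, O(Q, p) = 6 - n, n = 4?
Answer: 1454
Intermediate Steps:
O(Q, p) = 2 (O(Q, p) = 6 - 1*4 = 6 - 4 = 2)
Y(W) = -2 + W
K = 44 (K = 11*(-2 + 6) = 11*4 = 44)
O(12, 3) + 33*K = 2 + 33*44 = 2 + 1452 = 1454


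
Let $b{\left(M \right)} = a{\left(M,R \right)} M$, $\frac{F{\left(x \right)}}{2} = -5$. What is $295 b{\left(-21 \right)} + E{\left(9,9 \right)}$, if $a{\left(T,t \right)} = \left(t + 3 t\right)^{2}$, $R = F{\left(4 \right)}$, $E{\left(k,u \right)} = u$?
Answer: $-9911991$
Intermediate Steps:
$F{\left(x \right)} = -10$ ($F{\left(x \right)} = 2 \left(-5\right) = -10$)
$R = -10$
$a{\left(T,t \right)} = 16 t^{2}$ ($a{\left(T,t \right)} = \left(4 t\right)^{2} = 16 t^{2}$)
$b{\left(M \right)} = 1600 M$ ($b{\left(M \right)} = 16 \left(-10\right)^{2} M = 16 \cdot 100 M = 1600 M$)
$295 b{\left(-21 \right)} + E{\left(9,9 \right)} = 295 \cdot 1600 \left(-21\right) + 9 = 295 \left(-33600\right) + 9 = -9912000 + 9 = -9911991$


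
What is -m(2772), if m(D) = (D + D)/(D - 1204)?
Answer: -99/28 ≈ -3.5357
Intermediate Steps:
m(D) = 2*D/(-1204 + D) (m(D) = (2*D)/(-1204 + D) = 2*D/(-1204 + D))
-m(2772) = -2*2772/(-1204 + 2772) = -2*2772/1568 = -1*99/28 = -99/28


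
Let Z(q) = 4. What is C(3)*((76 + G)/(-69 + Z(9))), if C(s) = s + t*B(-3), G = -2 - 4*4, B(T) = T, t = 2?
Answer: 174/65 ≈ 2.6769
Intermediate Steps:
G = -18 (G = -2 - 16 = -18)
C(s) = -6 + s (C(s) = s + 2*(-3) = s - 6 = -6 + s)
C(3)*((76 + G)/(-69 + Z(9))) = (-6 + 3)*((76 - 18)/(-69 + 4)) = -174/(-65) = -174*(-1)/65 = -3*(-58/65) = 174/65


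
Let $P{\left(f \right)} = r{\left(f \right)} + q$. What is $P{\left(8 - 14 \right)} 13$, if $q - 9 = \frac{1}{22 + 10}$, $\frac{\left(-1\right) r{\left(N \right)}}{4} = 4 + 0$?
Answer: $- \frac{2899}{32} \approx -90.594$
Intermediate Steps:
$r{\left(N \right)} = -16$ ($r{\left(N \right)} = - 4 \left(4 + 0\right) = \left(-4\right) 4 = -16$)
$q = \frac{289}{32}$ ($q = 9 + \frac{1}{22 + 10} = 9 + \frac{1}{32} = \frac{289}{32} \approx 9.0313$)
$P{\left(f \right)} = - \frac{223}{32}$ ($P{\left(f \right)} = -16 + \frac{289}{32} = - \frac{223}{32}$)
$P{\left(8 - 14 \right)} 13 = \left(- \frac{223}{32}\right) 13 = - \frac{2899}{32}$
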